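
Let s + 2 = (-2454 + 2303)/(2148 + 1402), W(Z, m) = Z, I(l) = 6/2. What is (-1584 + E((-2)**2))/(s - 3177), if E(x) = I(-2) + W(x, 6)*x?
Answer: 5555750/11285601 ≈ 0.49229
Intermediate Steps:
I(l) = 3 (I(l) = 6*(1/2) = 3)
s = -7251/3550 (s = -2 + (-2454 + 2303)/(2148 + 1402) = -2 - 151/3550 = -7251/3550 ≈ -2.0425)
E(x) = 3 + x**2 (E(x) = 3 + x*x = 3 + x**2)
(-1584 + E((-2)**2))/(s - 3177) = (-1584 + (3 + ((-2)**2)**2))/(-7251/3550 - 3177) = (-1584 + (3 + 4**2))/(-11285601/3550) = (-1584 + (3 + 16))*(-3550/11285601) = (-1584 + 19)*(-3550/11285601) = -1565*(-3550/11285601) = 5555750/11285601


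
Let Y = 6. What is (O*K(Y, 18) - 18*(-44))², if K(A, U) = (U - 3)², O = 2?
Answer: 1542564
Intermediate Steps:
K(A, U) = (-3 + U)²
(O*K(Y, 18) - 18*(-44))² = (2*(-3 + 18)² - 18*(-44))² = (2*15² + 792)² = (2*225 + 792)² = (450 + 792)² = 1242² = 1542564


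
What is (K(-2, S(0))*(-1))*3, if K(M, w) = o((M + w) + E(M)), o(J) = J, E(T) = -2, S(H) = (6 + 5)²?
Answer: -351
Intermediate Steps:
S(H) = 121 (S(H) = 11² = 121)
K(M, w) = -2 + M + w (K(M, w) = (M + w) - 2 = -2 + M + w)
(K(-2, S(0))*(-1))*3 = ((-2 - 2 + 121)*(-1))*3 = (117*(-1))*3 = -117*3 = -351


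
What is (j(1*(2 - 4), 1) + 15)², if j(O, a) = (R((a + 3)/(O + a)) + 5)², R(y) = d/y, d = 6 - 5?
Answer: 361201/256 ≈ 1410.9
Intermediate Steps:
d = 1
R(y) = 1/y
j(O, a) = (5 + (O + a)/(3 + a))² (j(O, a) = (1/((a + 3)/(O + a)) + 5)² = (1/((3 + a)/(O + a)) + 5)² = ((O + a)/(3 + a) + 5)² = (5 + (O + a)/(3 + a))²)
(j(1*(2 - 4), 1) + 15)² = ((15 + 1*(2 - 4) + 6*1)²/(3 + 1)² + 15)² = ((15 + 1*(-2) + 6)²/4² + 15)² = ((15 - 2 + 6)²/16 + 15)² = ((1/16)*19² + 15)² = ((1/16)*361 + 15)² = (361/16 + 15)² = (601/16)² = 361201/256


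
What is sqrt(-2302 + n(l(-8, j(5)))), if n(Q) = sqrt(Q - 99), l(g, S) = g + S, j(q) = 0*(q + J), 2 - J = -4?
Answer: sqrt(-2302 + I*sqrt(107)) ≈ 0.1078 + 47.979*I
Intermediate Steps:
J = 6 (J = 2 - 1*(-4) = 2 + 4 = 6)
j(q) = 0 (j(q) = 0*(q + 6) = 0*(6 + q) = 0)
l(g, S) = S + g
n(Q) = sqrt(-99 + Q)
sqrt(-2302 + n(l(-8, j(5)))) = sqrt(-2302 + sqrt(-99 + (0 - 8))) = sqrt(-2302 + sqrt(-99 - 8)) = sqrt(-2302 + sqrt(-107)) = sqrt(-2302 + I*sqrt(107))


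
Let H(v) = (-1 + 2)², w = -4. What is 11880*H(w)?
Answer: 11880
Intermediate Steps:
H(v) = 1 (H(v) = 1² = 1)
11880*H(w) = 11880*1 = 11880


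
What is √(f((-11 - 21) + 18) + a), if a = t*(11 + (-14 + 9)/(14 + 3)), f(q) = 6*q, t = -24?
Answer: 6*I*√2737/17 ≈ 18.465*I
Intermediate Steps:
a = -4368/17 (a = -24*(11 + (-14 + 9)/(14 + 3)) = -24*(11 - 5/17) = -24*182/17 = -4368/17 ≈ -256.94)
√(f((-11 - 21) + 18) + a) = √(6*((-11 - 21) + 18) - 4368/17) = √(6*(-32 + 18) - 4368/17) = √(6*(-14) - 4368/17) = √(-84 - 4368/17) = √(-5796/17) = 6*I*√2737/17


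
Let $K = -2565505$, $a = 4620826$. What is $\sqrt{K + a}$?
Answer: $3 \sqrt{228369} \approx 1433.6$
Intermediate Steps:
$\sqrt{K + a} = \sqrt{-2565505 + 4620826} = \sqrt{2055321} = 3 \sqrt{228369}$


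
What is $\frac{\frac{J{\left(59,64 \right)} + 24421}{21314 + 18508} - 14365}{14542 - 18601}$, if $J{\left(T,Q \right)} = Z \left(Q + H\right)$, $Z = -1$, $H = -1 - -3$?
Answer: $\frac{13951675}{3942378} \approx 3.5389$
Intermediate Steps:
$H = 2$ ($H = -1 + 3 = 2$)
$J{\left(T,Q \right)} = -2 - Q$ ($J{\left(T,Q \right)} = - (Q + 2) = - (2 + Q) = -2 - Q$)
$\frac{\frac{J{\left(59,64 \right)} + 24421}{21314 + 18508} - 14365}{14542 - 18601} = \frac{\frac{\left(-2 - 64\right) + 24421}{21314 + 18508} - 14365}{14542 - 18601} = \frac{\frac{\left(-2 - 64\right) + 24421}{39822} - 14365}{-4059} = \left(\left(-66 + 24421\right) \frac{1}{39822} - 14365\right) \left(- \frac{1}{4059}\right) = \left(24355 \cdot \frac{1}{39822} - 14365\right) \left(- \frac{1}{4059}\right) = \left(\frac{24355}{39822} - 14365\right) \left(- \frac{1}{4059}\right) = \left(- \frac{572018675}{39822}\right) \left(- \frac{1}{4059}\right) = \frac{13951675}{3942378}$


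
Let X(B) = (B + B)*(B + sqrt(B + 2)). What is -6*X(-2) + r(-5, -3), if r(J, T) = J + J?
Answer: -58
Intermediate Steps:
r(J, T) = 2*J
X(B) = 2*B*(B + sqrt(2 + B)) (X(B) = (2*B)*(B + sqrt(2 + B)) = 2*B*(B + sqrt(2 + B)))
-6*X(-2) + r(-5, -3) = -12*(-2)*(-2 + sqrt(2 - 2)) + 2*(-5) = -12*(-2)*(-2 + sqrt(0)) - 10 = -12*(-2)*(-2 + 0) - 10 = -12*(-2)*(-2) - 10 = -6*8 - 10 = -48 - 10 = -58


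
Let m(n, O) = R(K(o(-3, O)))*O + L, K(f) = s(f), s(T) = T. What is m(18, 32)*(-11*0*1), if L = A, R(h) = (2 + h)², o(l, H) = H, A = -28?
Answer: 0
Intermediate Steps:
K(f) = f
L = -28
m(n, O) = -28 + O*(2 + O)² (m(n, O) = (2 + O)²*O - 28 = O*(2 + O)² - 28 = -28 + O*(2 + O)²)
m(18, 32)*(-11*0*1) = (-28 + 32*(2 + 32)²)*(-11*0*1) = (-28 + 32*34²)*(0*1) = (-28 + 32*1156)*0 = (-28 + 36992)*0 = 36964*0 = 0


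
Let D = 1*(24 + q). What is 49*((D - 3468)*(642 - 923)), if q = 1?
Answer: 47406667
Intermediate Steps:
D = 25 (D = 1*(24 + 1) = 1*25 = 25)
49*((D - 3468)*(642 - 923)) = 49*((25 - 3468)*(642 - 923)) = 49*(-3443*(-281)) = 49*967483 = 47406667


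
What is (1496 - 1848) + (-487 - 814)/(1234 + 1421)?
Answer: -935861/2655 ≈ -352.49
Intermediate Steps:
(1496 - 1848) + (-487 - 814)/(1234 + 1421) = -352 - 1301/2655 = -935861/2655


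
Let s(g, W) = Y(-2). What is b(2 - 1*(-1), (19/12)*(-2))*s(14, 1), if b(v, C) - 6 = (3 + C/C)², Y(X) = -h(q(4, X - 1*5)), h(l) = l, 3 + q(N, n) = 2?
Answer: 22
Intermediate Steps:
q(N, n) = -1 (q(N, n) = -3 + 2 = -1)
Y(X) = 1 (Y(X) = -1*(-1) = 1)
s(g, W) = 1
b(v, C) = 22 (b(v, C) = 6 + (3 + C/C)² = 6 + (3 + 1)² = 6 + 4² = 6 + 16 = 22)
b(2 - 1*(-1), (19/12)*(-2))*s(14, 1) = 22*1 = 22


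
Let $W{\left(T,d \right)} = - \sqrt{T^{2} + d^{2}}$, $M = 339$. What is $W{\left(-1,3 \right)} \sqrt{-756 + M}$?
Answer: $- i \sqrt{4170} \approx - 64.576 i$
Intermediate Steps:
$W{\left(-1,3 \right)} \sqrt{-756 + M} = - \sqrt{\left(-1\right)^{2} + 3^{2}} \sqrt{-756 + 339} = - \sqrt{1 + 9} \sqrt{-417} = - \sqrt{10} i \sqrt{417} = - i \sqrt{4170}$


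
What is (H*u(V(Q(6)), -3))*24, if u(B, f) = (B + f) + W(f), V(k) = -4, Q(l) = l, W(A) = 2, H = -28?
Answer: 3360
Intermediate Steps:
u(B, f) = 2 + B + f (u(B, f) = (B + f) + 2 = 2 + B + f)
(H*u(V(Q(6)), -3))*24 = -28*(2 - 4 - 3)*24 = -28*(-5)*24 = 140*24 = 3360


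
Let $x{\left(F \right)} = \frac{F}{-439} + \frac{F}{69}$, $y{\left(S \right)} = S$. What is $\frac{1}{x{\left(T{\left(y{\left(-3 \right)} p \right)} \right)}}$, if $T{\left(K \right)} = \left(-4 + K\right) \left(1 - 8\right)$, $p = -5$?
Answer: $- \frac{30291}{28490} \approx -1.0632$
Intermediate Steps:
$T{\left(K \right)} = 28 - 7 K$ ($T{\left(K \right)} = \left(-4 + K\right) \left(-7\right) = 28 - 7 K$)
$x{\left(F \right)} = \frac{370 F}{30291}$ ($x{\left(F \right)} = F \left(- \frac{1}{439}\right) + F \frac{1}{69} = - \frac{F}{439} + \frac{F}{69} = \frac{370 F}{30291}$)
$\frac{1}{x{\left(T{\left(y{\left(-3 \right)} p \right)} \right)}} = \frac{1}{\frac{370}{30291} \left(28 - 7 \left(\left(-3\right) \left(-5\right)\right)\right)} = \frac{1}{\frac{370}{30291} \left(28 - 105\right)} = \frac{1}{\frac{370}{30291} \left(-77\right)} = \frac{1}{- \frac{28490}{30291}} = - \frac{30291}{28490}$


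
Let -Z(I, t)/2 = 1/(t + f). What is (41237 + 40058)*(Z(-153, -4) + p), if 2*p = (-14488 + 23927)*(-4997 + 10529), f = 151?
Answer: 312003403657420/147 ≈ 2.1225e+12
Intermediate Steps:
Z(I, t) = -2/(151 + t) (Z(I, t) = -2/(t + 151) = -2/(151 + t))
p = 26108274 (p = ((-14488 + 23927)*(-4997 + 10529))/2 = (9439*5532)/2 = (½)*52216548 = 26108274)
(41237 + 40058)*(Z(-153, -4) + p) = (41237 + 40058)*(-2/(151 - 4) + 26108274) = 81295*(-2/147 + 26108274) = 81295*(3837916276/147) = 312003403657420/147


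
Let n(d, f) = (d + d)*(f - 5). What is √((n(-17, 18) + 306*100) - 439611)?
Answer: I*√409453 ≈ 639.88*I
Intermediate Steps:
n(d, f) = 2*d*(-5 + f) (n(d, f) = (2*d)*(-5 + f) = 2*d*(-5 + f))
√((n(-17, 18) + 306*100) - 439611) = √((2*(-17)*(-5 + 18) + 306*100) - 439611) = √((2*(-17)*13 + 30600) - 439611) = √((-442 + 30600) - 439611) = √(30158 - 439611) = √(-409453) = I*√409453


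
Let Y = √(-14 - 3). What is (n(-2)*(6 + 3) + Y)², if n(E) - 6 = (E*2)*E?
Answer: (126 + I*√17)² ≈ 15859.0 + 1039.0*I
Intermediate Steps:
n(E) = 6 + 2*E² (n(E) = 6 + (E*2)*E = 6 + (2*E)*E = 6 + 2*E²)
Y = I*√17 (Y = √(-17) = I*√17 ≈ 4.1231*I)
(n(-2)*(6 + 3) + Y)² = ((6 + 2*(-2)²)*(6 + 3) + I*√17)² = ((6 + 2*4)*9 + I*√17)² = ((6 + 8)*9 + I*√17)² = (14*9 + I*√17)² = (126 + I*√17)²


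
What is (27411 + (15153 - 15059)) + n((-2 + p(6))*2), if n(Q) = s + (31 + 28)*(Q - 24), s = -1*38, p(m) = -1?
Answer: 25697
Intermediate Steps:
s = -38
n(Q) = -1454 + 59*Q (n(Q) = -38 + (31 + 28)*(Q - 24) = -38 + 59*(-24 + Q) = -38 + (-1416 + 59*Q) = -1454 + 59*Q)
(27411 + (15153 - 15059)) + n((-2 + p(6))*2) = (27411 + (15153 - 15059)) + (-1454 + 59*((-2 - 1)*2)) = (27411 + 94) + (-1454 + 59*(-3*2)) = 27505 + (-1454 + 59*(-6)) = 27505 + (-1454 - 354) = 27505 - 1808 = 25697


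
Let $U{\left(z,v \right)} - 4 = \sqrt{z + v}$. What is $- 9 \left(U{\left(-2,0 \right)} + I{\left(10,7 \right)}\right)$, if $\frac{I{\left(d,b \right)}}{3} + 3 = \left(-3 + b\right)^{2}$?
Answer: $-387 - 9 i \sqrt{2} \approx -387.0 - 12.728 i$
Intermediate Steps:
$I{\left(d,b \right)} = -9 + 3 \left(-3 + b\right)^{2}$
$U{\left(z,v \right)} = 4 + \sqrt{v + z}$ ($U{\left(z,v \right)} = 4 + \sqrt{z + v} = 4 + \sqrt{v + z}$)
$- 9 \left(U{\left(-2,0 \right)} + I{\left(10,7 \right)}\right) = - 9 \left(\left(4 + \sqrt{0 - 2}\right) - \left(9 - 3 \left(-3 + 7\right)^{2}\right)\right) = - 9 \left(\left(4 + \sqrt{-2}\right) - \left(9 - 3 \cdot 4^{2}\right)\right) = - 9 \left(\left(4 + i \sqrt{2}\right) + \left(-9 + 3 \cdot 16\right)\right) = - 9 \left(\left(4 + i \sqrt{2}\right) + \left(-9 + 48\right)\right) = - 9 \left(\left(4 + i \sqrt{2}\right) + 39\right) = - 9 \left(43 + i \sqrt{2}\right) = -387 - 9 i \sqrt{2}$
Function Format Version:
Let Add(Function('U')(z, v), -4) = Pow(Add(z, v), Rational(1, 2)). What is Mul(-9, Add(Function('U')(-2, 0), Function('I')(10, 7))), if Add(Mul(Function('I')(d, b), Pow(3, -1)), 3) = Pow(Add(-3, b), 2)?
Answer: Add(-387, Mul(-9, I, Pow(2, Rational(1, 2)))) ≈ Add(-387.00, Mul(-12.728, I))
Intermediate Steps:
Function('I')(d, b) = Add(-9, Mul(3, Pow(Add(-3, b), 2)))
Function('U')(z, v) = Add(4, Pow(Add(v, z), Rational(1, 2))) (Function('U')(z, v) = Add(4, Pow(Add(z, v), Rational(1, 2))) = Add(4, Pow(Add(v, z), Rational(1, 2))))
Mul(-9, Add(Function('U')(-2, 0), Function('I')(10, 7))) = Mul(-9, Add(Add(4, Pow(Add(0, -2), Rational(1, 2))), Add(-9, Mul(3, Pow(Add(-3, 7), 2))))) = Mul(-9, Add(Add(4, Pow(-2, Rational(1, 2))), Add(-9, Mul(3, Pow(4, 2))))) = Mul(-9, Add(Add(4, Mul(I, Pow(2, Rational(1, 2)))), Add(-9, Mul(3, 16)))) = Mul(-9, Add(Add(4, Mul(I, Pow(2, Rational(1, 2)))), Add(-9, 48))) = Mul(-9, Add(Add(4, Mul(I, Pow(2, Rational(1, 2)))), 39)) = Mul(-9, Add(43, Mul(I, Pow(2, Rational(1, 2))))) = Add(-387, Mul(-9, I, Pow(2, Rational(1, 2))))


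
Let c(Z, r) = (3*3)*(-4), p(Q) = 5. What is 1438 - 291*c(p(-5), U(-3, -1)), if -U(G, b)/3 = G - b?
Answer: 11914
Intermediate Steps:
U(G, b) = -3*G + 3*b (U(G, b) = -3*(G - b) = -3*G + 3*b)
c(Z, r) = -36 (c(Z, r) = 9*(-4) = -36)
1438 - 291*c(p(-5), U(-3, -1)) = 1438 - 291*(-36) = 1438 + 10476 = 11914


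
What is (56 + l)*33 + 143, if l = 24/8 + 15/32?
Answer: 67375/32 ≈ 2105.5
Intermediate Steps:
l = 111/32 (l = 24*(⅛) + 15*(1/32) = 3 + 15/32 = 111/32 ≈ 3.4688)
(56 + l)*33 + 143 = (56 + 111/32)*33 + 143 = (1903/32)*33 + 143 = 62799/32 + 143 = 67375/32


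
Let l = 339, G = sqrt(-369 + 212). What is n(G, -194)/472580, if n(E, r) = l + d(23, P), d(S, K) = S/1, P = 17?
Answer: 181/236290 ≈ 0.00076601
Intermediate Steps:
G = I*sqrt(157) (G = sqrt(-157) = I*sqrt(157) ≈ 12.53*I)
d(S, K) = S (d(S, K) = S*1 = S)
n(E, r) = 362 (n(E, r) = 339 + 23 = 362)
n(G, -194)/472580 = 362/472580 = 362*(1/472580) = 181/236290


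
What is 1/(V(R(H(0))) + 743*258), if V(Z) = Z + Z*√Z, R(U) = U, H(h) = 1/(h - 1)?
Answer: 191693/36746206250 + I/36746206250 ≈ 5.2167e-6 + 2.7214e-11*I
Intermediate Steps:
H(h) = 1/(-1 + h)
V(Z) = Z + Z^(3/2)
1/(V(R(H(0))) + 743*258) = 1/((1/(-1 + 0) + (1/(-1 + 0))^(3/2)) + 743*258) = 1/((1/(-1) + (1/(-1))^(3/2)) + 191694) = 1/((-1 + (-1)^(3/2)) + 191694) = 1/((-1 - I) + 191694) = 1/(191693 - I) = (191693 + I)/36746206250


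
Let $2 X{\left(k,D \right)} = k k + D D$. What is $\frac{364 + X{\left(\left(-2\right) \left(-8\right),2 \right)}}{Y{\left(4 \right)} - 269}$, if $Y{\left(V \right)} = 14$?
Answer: $- \frac{494}{255} \approx -1.9373$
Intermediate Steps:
$X{\left(k,D \right)} = \frac{D^{2}}{2} + \frac{k^{2}}{2}$ ($X{\left(k,D \right)} = \frac{k k + D D}{2} = \frac{k^{2} + D^{2}}{2} = \frac{D^{2} + k^{2}}{2} = \frac{D^{2}}{2} + \frac{k^{2}}{2}$)
$\frac{364 + X{\left(\left(-2\right) \left(-8\right),2 \right)}}{Y{\left(4 \right)} - 269} = \frac{364 + \left(\frac{2^{2}}{2} + \frac{\left(\left(-2\right) \left(-8\right)\right)^{2}}{2}\right)}{14 - 269} = \frac{364 + \left(\frac{1}{2} \cdot 4 + \frac{16^{2}}{2}\right)}{-255} = \left(364 + \left(2 + \frac{1}{2} \cdot 256\right)\right) \left(- \frac{1}{255}\right) = \left(364 + \left(2 + 128\right)\right) \left(- \frac{1}{255}\right) = \left(364 + 130\right) \left(- \frac{1}{255}\right) = 494 \left(- \frac{1}{255}\right) = - \frac{494}{255}$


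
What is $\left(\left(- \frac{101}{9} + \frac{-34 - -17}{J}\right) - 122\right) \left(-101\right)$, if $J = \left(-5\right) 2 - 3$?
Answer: $\frac{1558834}{117} \approx 13323.0$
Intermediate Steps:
$J = -13$ ($J = -10 - 3 = -13$)
$\left(\left(- \frac{101}{9} + \frac{-34 - -17}{J}\right) - 122\right) \left(-101\right) = \left(\left(- \frac{101}{9} + \frac{-34 - -17}{-13}\right) - 122\right) \left(-101\right) = \left(\left(\left(-101\right) \frac{1}{9} + \left(-34 + 17\right) \left(- \frac{1}{13}\right)\right) - 122\right) \left(-101\right) = \left(\left(- \frac{101}{9} - - \frac{17}{13}\right) - 122\right) \left(-101\right) = \left(\left(- \frac{101}{9} + \frac{17}{13}\right) - 122\right) \left(-101\right) = \left(- \frac{1160}{117} - 122\right) \left(-101\right) = \left(- \frac{15434}{117}\right) \left(-101\right) = \frac{1558834}{117}$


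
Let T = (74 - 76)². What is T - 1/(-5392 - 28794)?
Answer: 136745/34186 ≈ 4.0000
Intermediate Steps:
T = 4 (T = (-2)² = 4)
T - 1/(-5392 - 28794) = 4 - 1/(-5392 - 28794) = 4 - 1/(-34186) = 4 - 1*(-1/34186) = 4 + 1/34186 = 136745/34186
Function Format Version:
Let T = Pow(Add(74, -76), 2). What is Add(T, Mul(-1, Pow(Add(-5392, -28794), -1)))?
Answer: Rational(136745, 34186) ≈ 4.0000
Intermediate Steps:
T = 4 (T = Pow(-2, 2) = 4)
Add(T, Mul(-1, Pow(Add(-5392, -28794), -1))) = Add(4, Mul(-1, Pow(Add(-5392, -28794), -1))) = Add(4, Mul(-1, Pow(-34186, -1))) = Add(4, Mul(-1, Rational(-1, 34186))) = Add(4, Rational(1, 34186)) = Rational(136745, 34186)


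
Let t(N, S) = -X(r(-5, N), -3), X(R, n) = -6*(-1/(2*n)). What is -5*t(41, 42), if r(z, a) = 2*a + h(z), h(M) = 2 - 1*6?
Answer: -5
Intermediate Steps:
h(M) = -4 (h(M) = 2 - 6 = -4)
r(z, a) = -4 + 2*a (r(z, a) = 2*a - 4 = -4 + 2*a)
X(R, n) = 3/n (X(R, n) = -(-3)/n = 3/n)
t(N, S) = 1 (t(N, S) = -3/(-3) = -3*(-1)/3 = -1*(-1) = 1)
-5*t(41, 42) = -5*1 = -5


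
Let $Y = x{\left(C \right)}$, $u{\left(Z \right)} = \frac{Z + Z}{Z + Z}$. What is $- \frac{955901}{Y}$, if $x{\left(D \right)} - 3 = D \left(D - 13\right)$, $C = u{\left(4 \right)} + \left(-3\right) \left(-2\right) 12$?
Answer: $- \frac{955901}{4383} \approx -218.09$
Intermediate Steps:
$u{\left(Z \right)} = 1$ ($u{\left(Z \right)} = \frac{2 Z}{2 Z} = 2 Z \frac{1}{2 Z} = 1$)
$C = 73$ ($C = 1 + \left(-3\right) \left(-2\right) 12 = 1 + 6 \cdot 12 = 1 + 72 = 73$)
$x{\left(D \right)} = 3 + D \left(-13 + D\right)$ ($x{\left(D \right)} = 3 + D \left(D - 13\right) = 3 + D \left(-13 + D\right)$)
$Y = 4383$ ($Y = 3 + 73^{2} - 949 = 3 + 5329 - 949 = 4383$)
$- \frac{955901}{Y} = - \frac{955901}{4383}$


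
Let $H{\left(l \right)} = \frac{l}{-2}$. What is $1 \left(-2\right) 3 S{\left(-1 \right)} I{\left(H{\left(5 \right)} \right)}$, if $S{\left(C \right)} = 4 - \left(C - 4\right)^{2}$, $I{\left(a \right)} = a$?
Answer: $-315$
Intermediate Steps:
$H{\left(l \right)} = - \frac{l}{2}$ ($H{\left(l \right)} = l \left(- \frac{1}{2}\right) = - \frac{l}{2}$)
$S{\left(C \right)} = 4 - \left(-4 + C\right)^{2}$
$1 \left(-2\right) 3 S{\left(-1 \right)} I{\left(H{\left(5 \right)} \right)} = 1 \left(-2\right) 3 \left(4 - \left(-4 - 1\right)^{2}\right) \left(\left(- \frac{1}{2}\right) 5\right) = \left(-2\right) 3 \left(4 - \left(-5\right)^{2}\right) \left(- \frac{5}{2}\right) = - 6 \left(4 - 25\right) \left(- \frac{5}{2}\right) = \left(-6\right) \left(-21\right) \left(- \frac{5}{2}\right) = 126 \left(- \frac{5}{2}\right) = -315$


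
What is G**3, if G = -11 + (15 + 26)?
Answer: 27000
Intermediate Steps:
G = 30 (G = -11 + 41 = 30)
G**3 = 30**3 = 27000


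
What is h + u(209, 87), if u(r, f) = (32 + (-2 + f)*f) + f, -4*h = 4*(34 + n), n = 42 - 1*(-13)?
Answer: 7425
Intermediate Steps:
n = 55 (n = 42 + 13 = 55)
h = -89 (h = -(34 + 55) = -89 ≈ -89.000)
u(r, f) = 32 + f + f*(-2 + f) (u(r, f) = (32 + f*(-2 + f)) + f = 32 + f + f*(-2 + f))
h + u(209, 87) = -89 + (32 + 87² - 1*87) = -89 + (32 + 7569 - 87) = -89 + 7514 = 7425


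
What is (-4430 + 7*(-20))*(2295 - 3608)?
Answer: 6000410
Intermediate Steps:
(-4430 + 7*(-20))*(2295 - 3608) = (-4430 - 140)*(-1313) = -4570*(-1313) = 6000410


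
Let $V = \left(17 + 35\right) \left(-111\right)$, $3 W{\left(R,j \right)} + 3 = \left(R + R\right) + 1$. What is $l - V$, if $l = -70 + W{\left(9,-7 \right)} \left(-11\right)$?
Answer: $\frac{16930}{3} \approx 5643.3$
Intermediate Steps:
$W{\left(R,j \right)} = - \frac{2}{3} + \frac{2 R}{3}$ ($W{\left(R,j \right)} = -1 + \frac{\left(R + R\right) + 1}{3} = -1 + \frac{2 R + 1}{3} = -1 + \frac{1 + 2 R}{3} = -1 + \left(\frac{1}{3} + \frac{2 R}{3}\right) = - \frac{2}{3} + \frac{2 R}{3}$)
$l = - \frac{386}{3}$ ($l = -70 + \left(- \frac{2}{3} + \frac{2}{3} \cdot 9\right) \left(-11\right) = -70 + \left(- \frac{2}{3} + 6\right) \left(-11\right) = -70 + \frac{16}{3} \left(-11\right) = -70 - \frac{176}{3} = - \frac{386}{3} \approx -128.67$)
$V = -5772$ ($V = 52 \left(-111\right) = -5772$)
$l - V = - \frac{386}{3} - -5772 = - \frac{386}{3} + 5772 = \frac{16930}{3}$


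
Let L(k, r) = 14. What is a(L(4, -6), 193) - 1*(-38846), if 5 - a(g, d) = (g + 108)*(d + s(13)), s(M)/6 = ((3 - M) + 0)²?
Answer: -57895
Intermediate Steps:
s(M) = 6*(3 - M)² (s(M) = 6*((3 - M) + 0)² = 6*(3 - M)²)
a(g, d) = 5 - (108 + g)*(600 + d) (a(g, d) = 5 - (g + 108)*(d + 6*(-3 + 13)²) = 5 - (108 + g)*(d + 6*10²) = 5 - (108 + g)*(d + 6*100) = 5 - (108 + g)*(d + 600) = 5 - (108 + g)*(600 + d))
a(L(4, -6), 193) - 1*(-38846) = (-64795 - 600*14 - 108*193 - 1*193*14) - 1*(-38846) = (-64795 - 8400 - 20844 - 2702) + 38846 = -96741 + 38846 = -57895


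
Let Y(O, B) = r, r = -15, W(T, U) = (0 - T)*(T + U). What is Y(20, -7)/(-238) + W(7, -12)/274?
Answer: 3110/16303 ≈ 0.19076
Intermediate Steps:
W(T, U) = -T*(T + U) (W(T, U) = (-T)*(T + U) = -T*(T + U))
Y(O, B) = -15
Y(20, -7)/(-238) + W(7, -12)/274 = -15/(-238) - 1*7*(7 - 12)/274 = -15*(-1/238) - 1*7*(-5)*(1/274) = 15/238 + 35*(1/274) = 15/238 + 35/274 = 3110/16303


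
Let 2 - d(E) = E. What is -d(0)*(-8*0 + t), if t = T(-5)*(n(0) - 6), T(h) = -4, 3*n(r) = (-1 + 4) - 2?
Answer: -136/3 ≈ -45.333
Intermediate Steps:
n(r) = ⅓ (n(r) = ((-1 + 4) - 2)/3 = (3 - 2)/3 = (⅓)*1 = ⅓)
d(E) = 2 - E
t = 68/3 (t = -4*(⅓ - 6) = -4*(-17/3) = 68/3 ≈ 22.667)
-d(0)*(-8*0 + t) = -(2 - 1*0)*(-8*0 + 68/3) = -(2 + 0)*(0 + 68/3) = -2*68/3 = -1*136/3 = -136/3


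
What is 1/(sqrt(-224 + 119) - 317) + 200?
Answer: 20118483/100594 - I*sqrt(105)/100594 ≈ 200.0 - 0.00010186*I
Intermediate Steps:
1/(sqrt(-224 + 119) - 317) + 200 = 1/(sqrt(-105) - 317) + 200 = 1/(I*sqrt(105) - 317) + 200 = 1/(-317 + I*sqrt(105)) + 200 = 200 + 1/(-317 + I*sqrt(105))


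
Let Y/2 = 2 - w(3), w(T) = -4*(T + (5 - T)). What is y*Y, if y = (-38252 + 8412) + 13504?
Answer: -718784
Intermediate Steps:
w(T) = -20 (w(T) = -4*5 = -20)
y = -16336 (y = -29840 + 13504 = -16336)
Y = 44 (Y = 2*(2 - 1*(-20)) = 2*(2 + 20) = 2*22 = 44)
y*Y = -16336*44 = -718784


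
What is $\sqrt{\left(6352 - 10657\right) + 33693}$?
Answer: $2 \sqrt{7347} \approx 171.43$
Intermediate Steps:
$\sqrt{\left(6352 - 10657\right) + 33693} = \sqrt{-4305 + 33693} = \sqrt{29388} = 2 \sqrt{7347}$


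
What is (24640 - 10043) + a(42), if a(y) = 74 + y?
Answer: 14713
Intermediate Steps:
(24640 - 10043) + a(42) = (24640 - 10043) + (74 + 42) = 14597 + 116 = 14713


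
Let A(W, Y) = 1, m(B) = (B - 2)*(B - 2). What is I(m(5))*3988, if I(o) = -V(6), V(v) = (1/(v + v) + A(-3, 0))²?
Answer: -168493/36 ≈ -4680.4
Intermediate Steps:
m(B) = (-2 + B)² (m(B) = (-2 + B)*(-2 + B) = (-2 + B)²)
V(v) = (1 + 1/(2*v))² (V(v) = (1/(v + v) + 1)² = (1/(2*v) + 1)² = (1 + 1/(2*v))²)
I(o) = -169/144 (I(o) = -(1 + 2*6)²/(4*6²) = -(1 + 12)²/(4*36) = -13²/(4*36) = -169/(4*36) = -1*169/144 = -169/144)
I(m(5))*3988 = -169/144*3988 = -168493/36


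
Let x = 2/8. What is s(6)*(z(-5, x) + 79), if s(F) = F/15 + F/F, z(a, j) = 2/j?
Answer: 609/5 ≈ 121.80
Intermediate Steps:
x = 1/4 (x = 2*(1/8) = 1/4 ≈ 0.25000)
s(F) = 1 + F/15 (s(F) = F*(1/15) + 1 = F/15 + 1 = 1 + F/15)
s(6)*(z(-5, x) + 79) = (1 + (1/15)*6)*(2/(1/4) + 79) = (1 + 2/5)*(2*4 + 79) = 7*(8 + 79)/5 = (7/5)*87 = 609/5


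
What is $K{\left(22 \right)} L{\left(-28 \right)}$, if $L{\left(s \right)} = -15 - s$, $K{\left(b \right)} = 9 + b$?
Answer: $403$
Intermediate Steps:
$K{\left(22 \right)} L{\left(-28 \right)} = \left(9 + 22\right) \left(-15 - -28\right) = 31 \left(-15 + 28\right) = 31 \cdot 13 = 403$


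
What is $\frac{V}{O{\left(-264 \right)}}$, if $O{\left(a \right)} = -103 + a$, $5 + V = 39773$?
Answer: $- \frac{39768}{367} \approx -108.36$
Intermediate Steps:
$V = 39768$ ($V = -5 + 39773 = 39768$)
$\frac{V}{O{\left(-264 \right)}} = \frac{39768}{-103 - 264} = \frac{39768}{-367} = 39768 \left(- \frac{1}{367}\right) = - \frac{39768}{367}$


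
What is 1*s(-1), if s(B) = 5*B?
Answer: -5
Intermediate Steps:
1*s(-1) = 1*(5*(-1)) = 1*(-5) = -5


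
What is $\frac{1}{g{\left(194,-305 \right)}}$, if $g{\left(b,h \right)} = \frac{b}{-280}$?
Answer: $- \frac{140}{97} \approx -1.4433$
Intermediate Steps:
$g{\left(b,h \right)} = - \frac{b}{280}$ ($g{\left(b,h \right)} = b \left(- \frac{1}{280}\right) = - \frac{b}{280}$)
$\frac{1}{g{\left(194,-305 \right)}} = \frac{1}{\left(- \frac{1}{280}\right) 194} = \frac{1}{- \frac{97}{140}} = - \frac{140}{97}$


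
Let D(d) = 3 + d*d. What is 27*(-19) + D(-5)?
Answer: -485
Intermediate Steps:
D(d) = 3 + d²
27*(-19) + D(-5) = 27*(-19) + (3 + (-5)²) = -513 + (3 + 25) = -513 + 28 = -485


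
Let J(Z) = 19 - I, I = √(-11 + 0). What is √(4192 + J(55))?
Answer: √(4211 - I*√11) ≈ 64.892 - 0.0256*I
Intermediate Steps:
I = I*√11 (I = √(-11) = I*√11 ≈ 3.3166*I)
J(Z) = 19 - I*√11
√(4192 + J(55)) = √(4192 + (19 - I*√11)) = √(4211 - I*√11)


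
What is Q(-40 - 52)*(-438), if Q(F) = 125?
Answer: -54750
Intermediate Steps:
Q(-40 - 52)*(-438) = 125*(-438) = -54750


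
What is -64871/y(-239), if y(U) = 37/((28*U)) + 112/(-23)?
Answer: 9984684836/750355 ≈ 13307.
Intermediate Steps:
y(U) = -112/23 + 37/(28*U) (y(U) = 37*(1/(28*U)) + 112*(-1/23) = 37/(28*U) - 112/23 = -112/23 + 37/(28*U))
-64871/y(-239) = -64871*(-153916/(851 - 3136*(-239))) = -64871*(-153916/(851 + 749504)) = -64871/((1/644)*(-1/239)*750355) = -64871/(-750355/153916) = -64871*(-153916/750355) = 9984684836/750355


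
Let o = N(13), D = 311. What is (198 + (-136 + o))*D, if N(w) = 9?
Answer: 22081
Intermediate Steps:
o = 9
(198 + (-136 + o))*D = (198 + (-136 + 9))*311 = (198 - 127)*311 = 71*311 = 22081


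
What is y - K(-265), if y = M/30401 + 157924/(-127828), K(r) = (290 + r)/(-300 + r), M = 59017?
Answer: 11763819947/15683185363 ≈ 0.75009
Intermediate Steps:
K(r) = (290 + r)/(-300 + r)
y = 97963484/138789251 (y = 59017/30401 + 157924/(-127828) = 59017*(1/30401) + 157924*(-1/127828) = 8431/4343 - 39481/31957 = 97963484/138789251 ≈ 0.70584)
y - K(-265) = 97963484/138789251 - (290 - 265)/(-300 - 265) = 97963484/138789251 - 25/(-565) = 97963484/138789251 - (-1)*25/565 = 97963484/138789251 - 1*(-5/113) = 97963484/138789251 + 5/113 = 11763819947/15683185363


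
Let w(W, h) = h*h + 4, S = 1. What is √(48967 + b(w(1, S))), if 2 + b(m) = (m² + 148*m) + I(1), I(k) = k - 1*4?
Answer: √49727 ≈ 223.00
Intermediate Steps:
I(k) = -4 + k (I(k) = k - 4 = -4 + k)
w(W, h) = 4 + h² (w(W, h) = h² + 4 = 4 + h²)
b(m) = -5 + m² + 148*m (b(m) = -2 + ((m² + 148*m) + (-4 + 1)) = -2 + ((m² + 148*m) - 3) = -2 + (-3 + m² + 148*m) = -5 + m² + 148*m)
√(48967 + b(w(1, S))) = √(48967 + (-5 + (4 + 1²)² + 148*(4 + 1²))) = √(48967 + (-5 + (4 + 1)² + 148*(4 + 1))) = √(48967 + (-5 + 5² + 148*5)) = √(48967 + (-5 + 25 + 740)) = √(48967 + 760) = √49727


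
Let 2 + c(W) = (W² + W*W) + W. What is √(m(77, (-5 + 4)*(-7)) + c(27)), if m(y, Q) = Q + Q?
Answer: √1497 ≈ 38.691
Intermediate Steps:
c(W) = -2 + W + 2*W² (c(W) = -2 + ((W² + W*W) + W) = -2 + ((W² + W²) + W) = -2 + (2*W² + W) = -2 + (W + 2*W²) = -2 + W + 2*W²)
m(y, Q) = 2*Q
√(m(77, (-5 + 4)*(-7)) + c(27)) = √(2*((-5 + 4)*(-7)) + (-2 + 27 + 2*27²)) = √(2*(-1*(-7)) + (-2 + 27 + 2*729)) = √(2*7 + (-2 + 27 + 1458)) = √(14 + 1483) = √1497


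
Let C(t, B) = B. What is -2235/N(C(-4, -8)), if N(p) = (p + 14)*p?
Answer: 745/16 ≈ 46.563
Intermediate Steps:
N(p) = p*(14 + p) (N(p) = (14 + p)*p = p*(14 + p))
-2235/N(C(-4, -8)) = -2235*(-1/(8*(14 - 8))) = -2235/((-8*6)) = -2235/(-48) = -2235*(-1/48) = 745/16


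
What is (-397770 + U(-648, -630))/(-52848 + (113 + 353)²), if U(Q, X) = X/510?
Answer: -6762111/2793236 ≈ -2.4209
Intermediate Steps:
U(Q, X) = X/510 (U(Q, X) = X*(1/510) = X/510)
(-397770 + U(-648, -630))/(-52848 + (113 + 353)²) = (-397770 + (1/510)*(-630))/(-52848 + (113 + 353)²) = (-397770 - 21/17)/(-52848 + 466²) = -6762111/(17*(-52848 + 217156)) = -6762111/17/164308 = -6762111/17*1/164308 = -6762111/2793236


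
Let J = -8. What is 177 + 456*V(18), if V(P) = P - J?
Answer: 12033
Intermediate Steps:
V(P) = 8 + P (V(P) = P - 1*(-8) = P + 8 = 8 + P)
177 + 456*V(18) = 177 + 456*(8 + 18) = 177 + 456*26 = 177 + 11856 = 12033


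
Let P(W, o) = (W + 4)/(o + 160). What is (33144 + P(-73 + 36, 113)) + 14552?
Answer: 4340325/91 ≈ 47696.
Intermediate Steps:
P(W, o) = (4 + W)/(160 + o)
(33144 + P(-73 + 36, 113)) + 14552 = (33144 + (4 + (-73 + 36))/(160 + 113)) + 14552 = (33144 + (4 - 37)/273) + 14552 = (33144 + (1/273)*(-33)) + 14552 = (33144 - 11/91) + 14552 = 3016093/91 + 14552 = 4340325/91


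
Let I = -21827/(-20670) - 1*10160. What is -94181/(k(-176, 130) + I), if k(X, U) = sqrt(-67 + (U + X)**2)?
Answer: 2418834272236590/260905215626941 + 238098986100*sqrt(2049)/260905215626941 ≈ 9.3122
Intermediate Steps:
I = -16152721/1590 (I = -21827*(-1/20670) - 10160 = 1679/1590 - 10160 = -16152721/1590 ≈ -10159.)
-94181/(k(-176, 130) + I) = -94181/(sqrt(-67 + (130 - 176)**2) - 16152721/1590) = -94181/(sqrt(-67 + (-46)**2) - 16152721/1590) = -94181/(sqrt(-67 + 2116) - 16152721/1590) = -94181/(sqrt(2049) - 16152721/1590) = -94181/(-16152721/1590 + sqrt(2049))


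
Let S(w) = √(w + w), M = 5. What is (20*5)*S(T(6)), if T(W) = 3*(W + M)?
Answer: 100*√66 ≈ 812.40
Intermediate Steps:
T(W) = 15 + 3*W (T(W) = 3*(W + 5) = 3*(5 + W) = 15 + 3*W)
S(w) = √2*√w (S(w) = √(2*w) = √2*√w)
(20*5)*S(T(6)) = (20*5)*(√2*√(15 + 3*6)) = 100*(√2*√(15 + 18)) = 100*(√2*√33) = 100*√66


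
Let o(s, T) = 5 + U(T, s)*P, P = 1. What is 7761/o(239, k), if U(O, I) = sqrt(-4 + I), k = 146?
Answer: -2587/14 + 2587*sqrt(235)/70 ≈ 381.76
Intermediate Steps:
o(s, T) = 5 + sqrt(-4 + s) (o(s, T) = 5 + sqrt(-4 + s)*1 = 5 + sqrt(-4 + s))
7761/o(239, k) = 7761/(5 + sqrt(-4 + 239)) = 7761/(5 + sqrt(235))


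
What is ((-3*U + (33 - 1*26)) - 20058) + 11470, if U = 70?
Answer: -8791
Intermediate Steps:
((-3*U + (33 - 1*26)) - 20058) + 11470 = ((-3*70 + (33 - 1*26)) - 20058) + 11470 = ((-210 + (33 - 26)) - 20058) + 11470 = ((-210 + 7) - 20058) + 11470 = (-203 - 20058) + 11470 = -20261 + 11470 = -8791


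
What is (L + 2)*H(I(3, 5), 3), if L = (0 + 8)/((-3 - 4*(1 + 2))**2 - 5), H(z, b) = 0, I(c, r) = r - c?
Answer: 0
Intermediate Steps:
L = 2/55 (L = 8/((-3 - 4*3)**2 - 5) = 8/((-3 - 12)**2 - 5) = 8/((-15)**2 - 5) = 8/(225 - 5) = 8/220 = 8*(1/220) = 2/55 ≈ 0.036364)
(L + 2)*H(I(3, 5), 3) = (2/55 + 2)*0 = (112/55)*0 = 0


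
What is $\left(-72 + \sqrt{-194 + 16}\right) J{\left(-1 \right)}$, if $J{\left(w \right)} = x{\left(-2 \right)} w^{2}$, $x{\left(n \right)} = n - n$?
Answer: $0$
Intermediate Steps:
$x{\left(n \right)} = 0$
$J{\left(w \right)} = 0$ ($J{\left(w \right)} = 0 w^{2} = 0$)
$\left(-72 + \sqrt{-194 + 16}\right) J{\left(-1 \right)} = \left(-72 + \sqrt{-194 + 16}\right) 0 = \left(-72 + \sqrt{-178}\right) 0 = \left(-72 + i \sqrt{178}\right) 0 = 0$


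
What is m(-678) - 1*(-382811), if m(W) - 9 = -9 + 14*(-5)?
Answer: 382741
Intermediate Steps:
m(W) = -70 (m(W) = 9 + (-9 + 14*(-5)) = 9 + (-9 - 70) = 9 - 79 = -70)
m(-678) - 1*(-382811) = -70 - 1*(-382811) = -70 + 382811 = 382741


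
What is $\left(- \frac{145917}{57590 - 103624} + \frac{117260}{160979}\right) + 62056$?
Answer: $\frac{35376563666123}{570039022} \approx 62060.0$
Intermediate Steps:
$\left(- \frac{145917}{57590 - 103624} + \frac{117260}{160979}\right) + 62056 = \left(- \frac{145917}{-46034} + 117260 \cdot \frac{1}{160979}\right) + 62056 = \left(\left(-145917\right) \left(- \frac{1}{46034}\right) + \frac{9020}{12383}\right) + 62056 = \left(\frac{145917}{46034} + \frac{9020}{12383}\right) + 62056 = \frac{2222116891}{570039022} + 62056 = \frac{35376563666123}{570039022}$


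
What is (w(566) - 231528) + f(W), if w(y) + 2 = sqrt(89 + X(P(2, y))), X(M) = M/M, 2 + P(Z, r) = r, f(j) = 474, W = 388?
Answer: -231056 + 3*sqrt(10) ≈ -2.3105e+5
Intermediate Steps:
P(Z, r) = -2 + r
X(M) = 1
w(y) = -2 + 3*sqrt(10) (w(y) = -2 + sqrt(89 + 1) = -2 + sqrt(90) = -2 + 3*sqrt(10))
(w(566) - 231528) + f(W) = ((-2 + 3*sqrt(10)) - 231528) + 474 = (-231530 + 3*sqrt(10)) + 474 = -231056 + 3*sqrt(10)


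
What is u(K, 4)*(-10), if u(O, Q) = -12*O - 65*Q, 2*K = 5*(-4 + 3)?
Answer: 2300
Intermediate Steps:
K = -5/2 (K = (5*(-4 + 3))/2 = (5*(-1))/2 = (1/2)*(-5) = -5/2 ≈ -2.5000)
u(O, Q) = -65*Q - 12*O
u(K, 4)*(-10) = (-65*4 - 12*(-5/2))*(-10) = (-260 + 30)*(-10) = -230*(-10) = 2300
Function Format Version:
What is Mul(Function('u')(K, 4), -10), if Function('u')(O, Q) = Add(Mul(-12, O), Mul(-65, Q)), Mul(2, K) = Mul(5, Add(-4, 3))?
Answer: 2300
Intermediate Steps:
K = Rational(-5, 2) (K = Mul(Rational(1, 2), Mul(5, Add(-4, 3))) = Mul(Rational(1, 2), Mul(5, -1)) = Mul(Rational(1, 2), -5) = Rational(-5, 2) ≈ -2.5000)
Function('u')(O, Q) = Add(Mul(-65, Q), Mul(-12, O))
Mul(Function('u')(K, 4), -10) = Mul(Add(Mul(-65, 4), Mul(-12, Rational(-5, 2))), -10) = Mul(Add(-260, 30), -10) = Mul(-230, -10) = 2300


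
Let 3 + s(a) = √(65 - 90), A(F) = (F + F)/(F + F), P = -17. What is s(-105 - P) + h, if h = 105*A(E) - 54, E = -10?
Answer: 48 + 5*I ≈ 48.0 + 5.0*I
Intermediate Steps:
A(F) = 1 (A(F) = (2*F)/((2*F)) = (2*F)*(1/(2*F)) = 1)
s(a) = -3 + 5*I (s(a) = -3 + √(65 - 90) = -3 + √(-25) = -3 + 5*I)
h = 51 (h = 105*1 - 54 = 105 - 54 = 51)
s(-105 - P) + h = (-3 + 5*I) + 51 = 48 + 5*I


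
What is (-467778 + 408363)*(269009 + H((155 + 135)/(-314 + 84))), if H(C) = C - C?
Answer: -15983169735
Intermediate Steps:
H(C) = 0
(-467778 + 408363)*(269009 + H((155 + 135)/(-314 + 84))) = (-467778 + 408363)*(269009 + 0) = -59415*269009 = -15983169735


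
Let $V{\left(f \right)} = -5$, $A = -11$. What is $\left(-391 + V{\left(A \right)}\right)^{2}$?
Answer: $156816$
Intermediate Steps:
$\left(-391 + V{\left(A \right)}\right)^{2} = \left(-391 - 5\right)^{2} = \left(-396\right)^{2} = 156816$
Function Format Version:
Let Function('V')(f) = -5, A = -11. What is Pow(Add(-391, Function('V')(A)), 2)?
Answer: 156816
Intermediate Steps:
Pow(Add(-391, Function('V')(A)), 2) = Pow(Add(-391, -5), 2) = Pow(-396, 2) = 156816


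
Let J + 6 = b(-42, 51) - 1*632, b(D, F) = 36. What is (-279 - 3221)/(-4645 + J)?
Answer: 3500/5247 ≈ 0.66705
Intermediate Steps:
J = -602 (J = -6 + (36 - 1*632) = -6 + (36 - 632) = -6 - 596 = -602)
(-279 - 3221)/(-4645 + J) = (-279 - 3221)/(-4645 - 602) = -3500/(-5247) = -3500*(-1/5247) = 3500/5247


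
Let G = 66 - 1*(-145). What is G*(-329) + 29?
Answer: -69390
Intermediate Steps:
G = 211 (G = 66 + 145 = 211)
G*(-329) + 29 = 211*(-329) + 29 = -69419 + 29 = -69390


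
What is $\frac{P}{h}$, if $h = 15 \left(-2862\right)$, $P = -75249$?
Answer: $\frac{929}{530} \approx 1.7528$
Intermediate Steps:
$h = -42930$
$\frac{P}{h} = - \frac{75249}{-42930} = \left(-75249\right) \left(- \frac{1}{42930}\right) = \frac{929}{530}$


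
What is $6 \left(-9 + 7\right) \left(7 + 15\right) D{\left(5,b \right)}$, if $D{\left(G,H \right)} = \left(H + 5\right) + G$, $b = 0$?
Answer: $-2640$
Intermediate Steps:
$D{\left(G,H \right)} = 5 + G + H$ ($D{\left(G,H \right)} = \left(5 + H\right) + G = 5 + G + H$)
$6 \left(-9 + 7\right) \left(7 + 15\right) D{\left(5,b \right)} = 6 \left(-9 + 7\right) \left(7 + 15\right) \left(5 + 5 + 0\right) = 6 \left(\left(-2\right) 22\right) 10 = 6 \left(-44\right) 10 = \left(-264\right) 10 = -2640$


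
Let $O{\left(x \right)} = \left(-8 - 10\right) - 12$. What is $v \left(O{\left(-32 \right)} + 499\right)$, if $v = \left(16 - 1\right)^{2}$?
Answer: $105525$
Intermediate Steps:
$O{\left(x \right)} = -30$ ($O{\left(x \right)} = -18 - 12 = -30$)
$v = 225$ ($v = 15^{2} = 225$)
$v \left(O{\left(-32 \right)} + 499\right) = 225 \left(-30 + 499\right) = 225 \cdot 469 = 105525$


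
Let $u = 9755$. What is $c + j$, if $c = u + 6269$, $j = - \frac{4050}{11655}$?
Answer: $\frac{4150126}{259} \approx 16024.0$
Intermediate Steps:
$j = - \frac{90}{259}$ ($j = \left(-4050\right) \frac{1}{11655} = - \frac{90}{259} \approx -0.34749$)
$c = 16024$ ($c = 9755 + 6269 = 16024$)
$c + j = 16024 - \frac{90}{259} = \frac{4150126}{259}$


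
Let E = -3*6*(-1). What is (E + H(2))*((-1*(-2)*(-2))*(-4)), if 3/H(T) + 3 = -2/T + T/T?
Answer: 272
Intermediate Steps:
E = 18 (E = -18*(-1) = 18)
H(T) = 3/(-2 - 2/T) (H(T) = 3/(-3 + (-2/T + T/T)) = 3/(-3 + (-2/T + 1)) = 3/(-3 + (1 - 2/T)) = 3/(-2 - 2/T))
(E + H(2))*((-1*(-2)*(-2))*(-4)) = (18 - 3*2/(2 + 2*2))*((-1*(-2)*(-2))*(-4)) = (18 - 3*2/(2 + 4))*((2*(-2))*(-4)) = (18 - 3*2/6)*(-4*(-4)) = (18 - 3*2*⅙)*16 = (18 - 1)*16 = 17*16 = 272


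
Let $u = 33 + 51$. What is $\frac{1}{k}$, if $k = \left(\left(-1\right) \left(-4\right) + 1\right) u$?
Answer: $\frac{1}{420} \approx 0.002381$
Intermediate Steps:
$u = 84$
$k = 420$ ($k = \left(\left(-1\right) \left(-4\right) + 1\right) 84 = \left(4 + 1\right) 84 = 5 \cdot 84 = 420$)
$\frac{1}{k} = \frac{1}{420}$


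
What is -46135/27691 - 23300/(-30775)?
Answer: -30984173/34087621 ≈ -0.90896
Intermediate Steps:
-46135/27691 - 23300/(-30775) = -46135*1/27691 - 23300*(-1/30775) = -46135/27691 + 932/1231 = -30984173/34087621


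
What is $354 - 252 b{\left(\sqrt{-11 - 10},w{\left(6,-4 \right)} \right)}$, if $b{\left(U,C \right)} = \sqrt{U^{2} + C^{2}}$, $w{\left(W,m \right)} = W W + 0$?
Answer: $354 - 1260 \sqrt{51} \approx -8644.2$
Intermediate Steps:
$w{\left(W,m \right)} = W^{2}$ ($w{\left(W,m \right)} = W^{2} + 0 = W^{2}$)
$b{\left(U,C \right)} = \sqrt{C^{2} + U^{2}}$
$354 - 252 b{\left(\sqrt{-11 - 10},w{\left(6,-4 \right)} \right)} = 354 - 252 \sqrt{\left(6^{2}\right)^{2} + \left(\sqrt{-11 - 10}\right)^{2}} = 354 - 252 \sqrt{36^{2} + \left(\sqrt{-21}\right)^{2}} = 354 - 252 \sqrt{1296 + \left(i \sqrt{21}\right)^{2}} = 354 - 252 \sqrt{1296 - 21} = 354 - 252 \sqrt{1275} = 354 - 252 \cdot 5 \sqrt{51} = 354 - 1260 \sqrt{51}$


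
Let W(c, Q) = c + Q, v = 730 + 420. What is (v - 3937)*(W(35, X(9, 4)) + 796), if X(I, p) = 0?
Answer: -2315997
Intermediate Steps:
v = 1150
W(c, Q) = Q + c
(v - 3937)*(W(35, X(9, 4)) + 796) = (1150 - 3937)*((0 + 35) + 796) = -2787*(35 + 796) = -2787*831 = -2315997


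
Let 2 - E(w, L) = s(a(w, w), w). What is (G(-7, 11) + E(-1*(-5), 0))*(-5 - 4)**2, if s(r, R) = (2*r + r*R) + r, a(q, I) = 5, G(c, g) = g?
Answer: -2187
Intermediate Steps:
s(r, R) = 3*r + R*r (s(r, R) = (2*r + R*r) + r = 3*r + R*r)
E(w, L) = -13 - 5*w (E(w, L) = 2 - 5*(3 + w) = 2 - (15 + 5*w) = 2 + (-15 - 5*w) = -13 - 5*w)
(G(-7, 11) + E(-1*(-5), 0))*(-5 - 4)**2 = (11 + (-13 - (-5)*(-5)))*(-5 - 4)**2 = (11 + (-13 - 5*5))*(-9)**2 = (11 + (-13 - 25))*81 = (11 - 38)*81 = -27*81 = -2187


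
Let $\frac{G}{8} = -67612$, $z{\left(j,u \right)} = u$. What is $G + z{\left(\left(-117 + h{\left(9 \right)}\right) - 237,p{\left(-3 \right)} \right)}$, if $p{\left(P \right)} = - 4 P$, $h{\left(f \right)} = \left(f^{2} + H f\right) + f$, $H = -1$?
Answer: $-540884$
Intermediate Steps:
$h{\left(f \right)} = f^{2}$ ($h{\left(f \right)} = \left(f^{2} - f\right) + f = f^{2}$)
$G = -540896$ ($G = 8 \left(-67612\right) = -540896$)
$G + z{\left(\left(-117 + h{\left(9 \right)}\right) - 237,p{\left(-3 \right)} \right)} = -540896 - -12 = -540896 + 12 = -540884$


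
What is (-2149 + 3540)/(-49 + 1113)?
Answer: 1391/1064 ≈ 1.3073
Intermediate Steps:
(-2149 + 3540)/(-49 + 1113) = 1391/1064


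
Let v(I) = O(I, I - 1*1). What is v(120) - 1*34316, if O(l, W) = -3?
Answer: -34319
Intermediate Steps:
v(I) = -3
v(120) - 1*34316 = -3 - 1*34316 = -3 - 34316 = -34319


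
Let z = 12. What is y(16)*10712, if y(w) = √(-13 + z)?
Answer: 10712*I ≈ 10712.0*I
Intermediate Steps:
y(w) = I (y(w) = √(-13 + 12) = √(-1) = I)
y(16)*10712 = I*10712 = 10712*I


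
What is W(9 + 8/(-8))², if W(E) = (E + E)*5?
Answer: 6400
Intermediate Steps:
W(E) = 10*E (W(E) = (2*E)*5 = 10*E)
W(9 + 8/(-8))² = (10*(9 + 8/(-8)))² = (10*(9 + 8*(-⅛)))² = (10*(9 - 1))² = (10*8)² = 80² = 6400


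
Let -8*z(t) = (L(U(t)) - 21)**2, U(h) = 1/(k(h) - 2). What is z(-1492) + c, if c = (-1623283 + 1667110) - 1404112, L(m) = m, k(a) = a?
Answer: -24290625112705/17856288 ≈ -1.3603e+6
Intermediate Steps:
U(h) = 1/(-2 + h) (U(h) = 1/(h - 2) = 1/(-2 + h))
z(t) = -(-21 + 1/(-2 + t))**2/8 (z(t) = -(1/(-2 + t) - 21)**2/8 = -(-21 + 1/(-2 + t))**2/8)
c = -1360285 (c = 43827 - 1404112 = -1360285)
z(-1492) + c = -(-43 + 21*(-1492))**2/(8*(-2 - 1492)**2) - 1360285 = -1/8*(-43 - 31332)**2/(-1494)**2 - 1360285 = -1/8*(-31375)**2*1/2232036 - 1360285 = -1/8*984390625*1/2232036 - 1360285 = -984390625/17856288 - 1360285 = -24290625112705/17856288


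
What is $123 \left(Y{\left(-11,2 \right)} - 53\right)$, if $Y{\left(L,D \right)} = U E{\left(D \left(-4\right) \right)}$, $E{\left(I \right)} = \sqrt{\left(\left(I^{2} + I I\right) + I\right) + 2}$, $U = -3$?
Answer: $-6519 - 369 \sqrt{122} \approx -10595.0$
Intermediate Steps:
$E{\left(I \right)} = \sqrt{2 + I + 2 I^{2}}$ ($E{\left(I \right)} = \sqrt{\left(\left(I^{2} + I^{2}\right) + I\right) + 2} = \sqrt{\left(2 I^{2} + I\right) + 2} = \sqrt{\left(I + 2 I^{2}\right) + 2} = \sqrt{2 + I + 2 I^{2}}$)
$Y{\left(L,D \right)} = - 3 \sqrt{2 - 4 D + 32 D^{2}}$ ($Y{\left(L,D \right)} = - 3 \sqrt{2 + D \left(-4\right) + 2 \left(D \left(-4\right)\right)^{2}} = - 3 \sqrt{2 - 4 D + 2 \left(- 4 D\right)^{2}} = - 3 \sqrt{2 - 4 D + 2 \cdot 16 D^{2}} = - 3 \sqrt{2 - 4 D + 32 D^{2}}$)
$123 \left(Y{\left(-11,2 \right)} - 53\right) = 123 \left(- 3 \sqrt{2 - 8 + 32 \cdot 2^{2}} - 53\right) = 123 \left(- 3 \sqrt{2 - 8 + 32 \cdot 4} - 53\right) = 123 \left(- 3 \sqrt{2 - 8 + 128} - 53\right) = 123 \left(- 3 \sqrt{122} - 53\right) = 123 \left(-53 - 3 \sqrt{122}\right) = -6519 - 369 \sqrt{122}$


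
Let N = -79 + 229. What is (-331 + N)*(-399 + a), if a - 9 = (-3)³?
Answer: 75477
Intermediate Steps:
a = -18 (a = 9 + (-3)³ = 9 - 27 = -18)
N = 150
(-331 + N)*(-399 + a) = (-331 + 150)*(-399 - 18) = -181*(-417) = 75477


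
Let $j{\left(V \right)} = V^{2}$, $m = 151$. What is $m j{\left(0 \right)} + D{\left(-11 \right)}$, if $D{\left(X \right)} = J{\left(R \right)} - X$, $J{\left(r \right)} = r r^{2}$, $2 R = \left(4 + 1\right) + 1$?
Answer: $38$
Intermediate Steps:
$R = 3$ ($R = \frac{\left(4 + 1\right) + 1}{2} = \frac{5 + 1}{2} = \frac{1}{2} \cdot 6 = 3$)
$J{\left(r \right)} = r^{3}$
$D{\left(X \right)} = 27 - X$ ($D{\left(X \right)} = 3^{3} - X = 27 - X$)
$m j{\left(0 \right)} + D{\left(-11 \right)} = 151 \cdot 0^{2} + \left(27 - -11\right) = 151 \cdot 0 + \left(27 + 11\right) = 0 + 38 = 38$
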